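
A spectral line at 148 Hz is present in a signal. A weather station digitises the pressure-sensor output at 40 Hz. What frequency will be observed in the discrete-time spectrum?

12 Hz

148 Hz mod fs = 28 Hz.
28 Hz > fs/2 = 20 Hz, folds to fs − 28 Hz = 12 Hz.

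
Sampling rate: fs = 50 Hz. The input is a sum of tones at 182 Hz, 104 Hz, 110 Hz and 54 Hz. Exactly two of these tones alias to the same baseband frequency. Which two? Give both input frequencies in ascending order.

54 Hz, 104 Hz

fs/2 = 25 Hz.
182 Hz mod fs = 32 Hz.
32 Hz > fs/2 = 25 Hz, folds to fs − 32 Hz = 18 Hz.
104 Hz mod fs = 4 Hz.
4 Hz ≤ fs/2 = 25 Hz, appears at 4 Hz.
110 Hz mod fs = 10 Hz.
10 Hz ≤ fs/2 = 25 Hz, appears at 10 Hz.
54 Hz mod fs = 4 Hz.
4 Hz ≤ fs/2 = 25 Hz, appears at 4 Hz.
54 Hz and 104 Hz both map to 4 Hz.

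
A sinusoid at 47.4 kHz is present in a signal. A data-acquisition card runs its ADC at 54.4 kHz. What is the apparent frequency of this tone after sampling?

47.4 kHz > fs/2 = 27.2 kHz, folds to fs − 47.4 kHz = 7 kHz.

7 kHz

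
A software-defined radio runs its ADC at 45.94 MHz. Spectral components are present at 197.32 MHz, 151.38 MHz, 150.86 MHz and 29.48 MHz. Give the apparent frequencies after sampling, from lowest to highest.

13.04 MHz, 13.56 MHz, 16.46 MHz

fs/2 = 22.97 MHz.
197.32 MHz mod fs = 13.56 MHz.
13.56 MHz ≤ fs/2 = 22.97 MHz, appears at 13.56 MHz.
151.38 MHz mod fs = 13.56 MHz.
13.56 MHz ≤ fs/2 = 22.97 MHz, appears at 13.56 MHz.
150.86 MHz mod fs = 13.04 MHz.
13.04 MHz ≤ fs/2 = 22.97 MHz, appears at 13.04 MHz.
29.48 MHz > fs/2 = 22.97 MHz, folds to fs − 29.48 MHz = 16.46 MHz.
Distinct values: {13.04 MHz, 13.56 MHz, 16.46 MHz}.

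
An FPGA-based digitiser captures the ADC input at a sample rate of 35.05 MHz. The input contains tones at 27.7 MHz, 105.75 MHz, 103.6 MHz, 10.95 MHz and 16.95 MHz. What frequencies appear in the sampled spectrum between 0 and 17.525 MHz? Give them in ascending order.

0.6 MHz, 1.55 MHz, 7.35 MHz, 10.95 MHz, 16.95 MHz

fs/2 = 17.525 MHz.
27.7 MHz > fs/2 = 17.525 MHz, folds to fs − 27.7 MHz = 7.35 MHz.
105.75 MHz mod fs = 0.6 MHz.
0.6 MHz ≤ fs/2 = 17.525 MHz, appears at 0.6 MHz.
103.6 MHz mod fs = 33.5 MHz.
33.5 MHz > fs/2 = 17.525 MHz, folds to fs − 33.5 MHz = 1.55 MHz.
10.95 MHz ≤ fs/2 = 17.525 MHz, passes unchanged.
16.95 MHz ≤ fs/2 = 17.525 MHz, passes unchanged.
Distinct values: {0.6 MHz, 1.55 MHz, 7.35 MHz, 10.95 MHz, 16.95 MHz}.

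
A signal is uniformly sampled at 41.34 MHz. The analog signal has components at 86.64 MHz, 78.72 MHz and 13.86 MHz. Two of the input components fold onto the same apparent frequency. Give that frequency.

fs/2 = 20.67 MHz.
86.64 MHz mod fs = 3.96 MHz.
3.96 MHz ≤ fs/2 = 20.67 MHz, appears at 3.96 MHz.
78.72 MHz mod fs = 37.38 MHz.
37.38 MHz > fs/2 = 20.67 MHz, folds to fs − 37.38 MHz = 3.96 MHz.
13.86 MHz ≤ fs/2 = 20.67 MHz, passes unchanged.
78.72 MHz and 86.64 MHz both map to 3.96 MHz.

3.96 MHz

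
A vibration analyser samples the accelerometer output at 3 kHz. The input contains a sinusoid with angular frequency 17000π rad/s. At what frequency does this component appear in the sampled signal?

ω = 17000π rad/s → f = ω/(2π) = 8500 Hz = 8.5 kHz.
8.5 kHz mod fs = 2.5 kHz.
2.5 kHz > fs/2 = 1.5 kHz, folds to fs − 2.5 kHz = 0.5 kHz.

0.5 kHz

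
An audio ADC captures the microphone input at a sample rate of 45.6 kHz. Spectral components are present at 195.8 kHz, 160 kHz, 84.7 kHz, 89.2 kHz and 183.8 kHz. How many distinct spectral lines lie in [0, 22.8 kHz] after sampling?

5

fs/2 = 22.8 kHz.
195.8 kHz mod fs = 13.4 kHz.
13.4 kHz ≤ fs/2 = 22.8 kHz, appears at 13.4 kHz.
160 kHz mod fs = 23.2 kHz.
23.2 kHz > fs/2 = 22.8 kHz, folds to fs − 23.2 kHz = 22.4 kHz.
84.7 kHz mod fs = 39.1 kHz.
39.1 kHz > fs/2 = 22.8 kHz, folds to fs − 39.1 kHz = 6.5 kHz.
89.2 kHz mod fs = 43.6 kHz.
43.6 kHz > fs/2 = 22.8 kHz, folds to fs − 43.6 kHz = 2 kHz.
183.8 kHz mod fs = 1.4 kHz.
1.4 kHz ≤ fs/2 = 22.8 kHz, appears at 1.4 kHz.
Distinct values: {1.4 kHz, 2 kHz, 6.5 kHz, 13.4 kHz, 22.4 kHz} → 5.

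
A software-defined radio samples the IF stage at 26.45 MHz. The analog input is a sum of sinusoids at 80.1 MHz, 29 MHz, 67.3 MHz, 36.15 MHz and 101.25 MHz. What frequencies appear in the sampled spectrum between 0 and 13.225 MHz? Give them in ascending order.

fs/2 = 13.225 MHz.
80.1 MHz mod fs = 0.75 MHz.
0.75 MHz ≤ fs/2 = 13.225 MHz, appears at 0.75 MHz.
29 MHz mod fs = 2.55 MHz.
2.55 MHz ≤ fs/2 = 13.225 MHz, appears at 2.55 MHz.
67.3 MHz mod fs = 14.4 MHz.
14.4 MHz > fs/2 = 13.225 MHz, folds to fs − 14.4 MHz = 12.05 MHz.
36.15 MHz mod fs = 9.7 MHz.
9.7 MHz ≤ fs/2 = 13.225 MHz, appears at 9.7 MHz.
101.25 MHz mod fs = 21.9 MHz.
21.9 MHz > fs/2 = 13.225 MHz, folds to fs − 21.9 MHz = 4.55 MHz.
Distinct values: {0.75 MHz, 2.55 MHz, 4.55 MHz, 9.7 MHz, 12.05 MHz}.

0.75 MHz, 2.55 MHz, 4.55 MHz, 9.7 MHz, 12.05 MHz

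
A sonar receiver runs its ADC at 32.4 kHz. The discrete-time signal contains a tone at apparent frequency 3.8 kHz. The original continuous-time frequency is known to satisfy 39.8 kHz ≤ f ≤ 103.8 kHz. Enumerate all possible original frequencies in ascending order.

Frequencies that alias to 3.8 kHz are k·fs ± 3.8 kHz for integer k ≥ 0.
k=0: 3.8 kHz.
k=1: 28.6 kHz, 36.2 kHz.
k=2: 61 kHz, 68.6 kHz.
k=3: 93.4 kHz, 101 kHz.
k=4: 125.8 kHz, 133.4 kHz.
Within [39.8 kHz, 103.8 kHz]: 61 kHz, 68.6 kHz, 93.4 kHz, 101 kHz.

61 kHz, 68.6 kHz, 93.4 kHz, 101 kHz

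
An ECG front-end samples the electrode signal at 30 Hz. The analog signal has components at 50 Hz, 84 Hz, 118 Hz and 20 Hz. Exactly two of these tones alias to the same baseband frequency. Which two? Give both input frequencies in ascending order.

fs/2 = 15 Hz.
50 Hz mod fs = 20 Hz.
20 Hz > fs/2 = 15 Hz, folds to fs − 20 Hz = 10 Hz.
84 Hz mod fs = 24 Hz.
24 Hz > fs/2 = 15 Hz, folds to fs − 24 Hz = 6 Hz.
118 Hz mod fs = 28 Hz.
28 Hz > fs/2 = 15 Hz, folds to fs − 28 Hz = 2 Hz.
20 Hz > fs/2 = 15 Hz, folds to fs − 20 Hz = 10 Hz.
20 Hz and 50 Hz both map to 10 Hz.

20 Hz, 50 Hz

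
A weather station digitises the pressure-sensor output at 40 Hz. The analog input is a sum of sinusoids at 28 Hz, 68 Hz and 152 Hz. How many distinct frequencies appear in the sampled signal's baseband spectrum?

fs/2 = 20 Hz.
28 Hz > fs/2 = 20 Hz, folds to fs − 28 Hz = 12 Hz.
68 Hz mod fs = 28 Hz.
28 Hz > fs/2 = 20 Hz, folds to fs − 28 Hz = 12 Hz.
152 Hz mod fs = 32 Hz.
32 Hz > fs/2 = 20 Hz, folds to fs − 32 Hz = 8 Hz.
Distinct values: {8 Hz, 12 Hz} → 2.

2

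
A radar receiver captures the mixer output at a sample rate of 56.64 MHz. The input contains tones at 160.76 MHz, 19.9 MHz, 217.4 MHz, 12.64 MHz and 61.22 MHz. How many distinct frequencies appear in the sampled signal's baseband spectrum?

4

fs/2 = 28.32 MHz.
160.76 MHz mod fs = 47.48 MHz.
47.48 MHz > fs/2 = 28.32 MHz, folds to fs − 47.48 MHz = 9.16 MHz.
19.9 MHz ≤ fs/2 = 28.32 MHz, passes unchanged.
217.4 MHz mod fs = 47.48 MHz.
47.48 MHz > fs/2 = 28.32 MHz, folds to fs − 47.48 MHz = 9.16 MHz.
12.64 MHz ≤ fs/2 = 28.32 MHz, passes unchanged.
61.22 MHz mod fs = 4.58 MHz.
4.58 MHz ≤ fs/2 = 28.32 MHz, appears at 4.58 MHz.
Distinct values: {4.58 MHz, 9.16 MHz, 12.64 MHz, 19.9 MHz} → 4.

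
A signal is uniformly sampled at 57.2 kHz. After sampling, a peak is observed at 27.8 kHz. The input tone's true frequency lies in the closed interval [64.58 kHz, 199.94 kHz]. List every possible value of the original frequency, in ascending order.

Frequencies that alias to 27.8 kHz are k·fs ± 27.8 kHz for integer k ≥ 0.
k=0: 27.8 kHz.
k=1: 29.4 kHz, 85 kHz.
k=2: 86.6 kHz, 142.2 kHz.
k=3: 143.8 kHz, 199.4 kHz.
k=4: 201 kHz, 256.6 kHz.
Within [64.58 kHz, 199.94 kHz]: 85 kHz, 86.6 kHz, 142.2 kHz, 143.8 kHz, 199.4 kHz.

85 kHz, 86.6 kHz, 142.2 kHz, 143.8 kHz, 199.4 kHz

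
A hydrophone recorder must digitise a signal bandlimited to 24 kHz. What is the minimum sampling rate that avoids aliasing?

Nyquist rate = 2 × 24 kHz = 48 kHz.

48 kHz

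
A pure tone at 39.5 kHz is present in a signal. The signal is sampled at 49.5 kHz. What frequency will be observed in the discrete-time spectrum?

39.5 kHz > fs/2 = 24.75 kHz, folds to fs − 39.5 kHz = 10 kHz.

10 kHz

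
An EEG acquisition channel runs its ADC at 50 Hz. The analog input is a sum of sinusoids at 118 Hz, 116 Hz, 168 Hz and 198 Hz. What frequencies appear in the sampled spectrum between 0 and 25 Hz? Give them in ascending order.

fs/2 = 25 Hz.
118 Hz mod fs = 18 Hz.
18 Hz ≤ fs/2 = 25 Hz, appears at 18 Hz.
116 Hz mod fs = 16 Hz.
16 Hz ≤ fs/2 = 25 Hz, appears at 16 Hz.
168 Hz mod fs = 18 Hz.
18 Hz ≤ fs/2 = 25 Hz, appears at 18 Hz.
198 Hz mod fs = 48 Hz.
48 Hz > fs/2 = 25 Hz, folds to fs − 48 Hz = 2 Hz.
Distinct values: {2 Hz, 16 Hz, 18 Hz}.

2 Hz, 16 Hz, 18 Hz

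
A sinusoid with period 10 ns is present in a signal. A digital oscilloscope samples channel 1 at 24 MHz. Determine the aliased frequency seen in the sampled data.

4 MHz

T = 10 ns → f = 1/T = 100 MHz.
100 MHz mod fs = 4 MHz.
4 MHz ≤ fs/2 = 12 MHz, appears at 4 MHz.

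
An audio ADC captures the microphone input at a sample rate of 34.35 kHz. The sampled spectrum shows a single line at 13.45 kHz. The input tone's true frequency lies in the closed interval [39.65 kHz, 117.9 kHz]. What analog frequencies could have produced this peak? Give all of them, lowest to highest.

Frequencies that alias to 13.45 kHz are k·fs ± 13.45 kHz for integer k ≥ 0.
k=0: 13.45 kHz.
k=1: 20.9 kHz, 47.8 kHz.
k=2: 55.25 kHz, 82.15 kHz.
k=3: 89.6 kHz, 116.5 kHz.
k=4: 123.95 kHz, 150.85 kHz.
Within [39.65 kHz, 117.9 kHz]: 47.8 kHz, 55.25 kHz, 82.15 kHz, 89.6 kHz, 116.5 kHz.

47.8 kHz, 55.25 kHz, 82.15 kHz, 89.6 kHz, 116.5 kHz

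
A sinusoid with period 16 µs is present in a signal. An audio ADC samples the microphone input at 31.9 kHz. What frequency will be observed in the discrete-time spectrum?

1.3 kHz

T = 16 µs → f = 1/T = 62.5 kHz.
62.5 kHz mod fs = 30.6 kHz.
30.6 kHz > fs/2 = 15.95 kHz, folds to fs − 30.6 kHz = 1.3 kHz.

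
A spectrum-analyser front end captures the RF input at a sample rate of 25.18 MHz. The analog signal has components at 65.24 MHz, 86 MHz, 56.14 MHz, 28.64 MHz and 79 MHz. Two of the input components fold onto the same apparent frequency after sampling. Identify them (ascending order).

fs/2 = 12.59 MHz.
65.24 MHz mod fs = 14.88 MHz.
14.88 MHz > fs/2 = 12.59 MHz, folds to fs − 14.88 MHz = 10.3 MHz.
86 MHz mod fs = 10.46 MHz.
10.46 MHz ≤ fs/2 = 12.59 MHz, appears at 10.46 MHz.
56.14 MHz mod fs = 5.78 MHz.
5.78 MHz ≤ fs/2 = 12.59 MHz, appears at 5.78 MHz.
28.64 MHz mod fs = 3.46 MHz.
3.46 MHz ≤ fs/2 = 12.59 MHz, appears at 3.46 MHz.
79 MHz mod fs = 3.46 MHz.
3.46 MHz ≤ fs/2 = 12.59 MHz, appears at 3.46 MHz.
28.64 MHz and 79 MHz both map to 3.46 MHz.

28.64 MHz, 79 MHz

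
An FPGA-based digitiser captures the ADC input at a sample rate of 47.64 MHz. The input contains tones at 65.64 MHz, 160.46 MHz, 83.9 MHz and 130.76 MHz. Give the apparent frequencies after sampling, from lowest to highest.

fs/2 = 23.82 MHz.
65.64 MHz mod fs = 18 MHz.
18 MHz ≤ fs/2 = 23.82 MHz, appears at 18 MHz.
160.46 MHz mod fs = 17.54 MHz.
17.54 MHz ≤ fs/2 = 23.82 MHz, appears at 17.54 MHz.
83.9 MHz mod fs = 36.26 MHz.
36.26 MHz > fs/2 = 23.82 MHz, folds to fs − 36.26 MHz = 11.38 MHz.
130.76 MHz mod fs = 35.48 MHz.
35.48 MHz > fs/2 = 23.82 MHz, folds to fs − 35.48 MHz = 12.16 MHz.
Distinct values: {11.38 MHz, 12.16 MHz, 17.54 MHz, 18 MHz}.

11.38 MHz, 12.16 MHz, 17.54 MHz, 18 MHz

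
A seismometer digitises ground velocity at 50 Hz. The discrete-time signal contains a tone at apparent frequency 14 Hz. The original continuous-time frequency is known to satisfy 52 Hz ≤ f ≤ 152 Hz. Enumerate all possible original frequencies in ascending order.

Frequencies that alias to 14 Hz are k·fs ± 14 Hz for integer k ≥ 0.
k=0: 14 Hz.
k=1: 36 Hz, 64 Hz.
k=2: 86 Hz, 114 Hz.
k=3: 136 Hz, 164 Hz.
k=4: 186 Hz, 214 Hz.
Within [52 Hz, 152 Hz]: 64 Hz, 86 Hz, 114 Hz, 136 Hz.

64 Hz, 86 Hz, 114 Hz, 136 Hz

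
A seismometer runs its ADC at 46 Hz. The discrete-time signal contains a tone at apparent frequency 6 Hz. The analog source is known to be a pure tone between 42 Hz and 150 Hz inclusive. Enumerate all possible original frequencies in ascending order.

Frequencies that alias to 6 Hz are k·fs ± 6 Hz for integer k ≥ 0.
k=0: 6 Hz.
k=1: 40 Hz, 52 Hz.
k=2: 86 Hz, 98 Hz.
k=3: 132 Hz, 144 Hz.
k=4: 178 Hz, 190 Hz.
Within [42 Hz, 150 Hz]: 52 Hz, 86 Hz, 98 Hz, 132 Hz, 144 Hz.

52 Hz, 86 Hz, 98 Hz, 132 Hz, 144 Hz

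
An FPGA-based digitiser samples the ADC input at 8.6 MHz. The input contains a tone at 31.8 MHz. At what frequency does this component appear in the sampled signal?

2.6 MHz

31.8 MHz mod fs = 6 MHz.
6 MHz > fs/2 = 4.3 MHz, folds to fs − 6 MHz = 2.6 MHz.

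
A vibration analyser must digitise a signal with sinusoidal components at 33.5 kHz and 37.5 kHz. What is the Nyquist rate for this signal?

Highest-frequency component: 37.5 kHz.
Nyquist rate = 2 × 37.5 kHz = 75 kHz.

75 kHz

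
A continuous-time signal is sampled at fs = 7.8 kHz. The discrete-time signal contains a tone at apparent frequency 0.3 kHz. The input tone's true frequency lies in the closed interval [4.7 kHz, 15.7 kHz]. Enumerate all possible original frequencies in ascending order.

Frequencies that alias to 0.3 kHz are k·fs ± 0.3 kHz for integer k ≥ 0.
k=0: 0.3 kHz.
k=1: 7.5 kHz, 8.1 kHz.
k=2: 15.3 kHz, 15.9 kHz.
k=3: 23.1 kHz, 23.7 kHz.
Within [4.7 kHz, 15.7 kHz]: 7.5 kHz, 8.1 kHz, 15.3 kHz.

7.5 kHz, 8.1 kHz, 15.3 kHz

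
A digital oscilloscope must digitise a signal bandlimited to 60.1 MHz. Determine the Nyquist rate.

Nyquist rate = 2 × 60.1 MHz = 120.2 MHz.

120.2 MHz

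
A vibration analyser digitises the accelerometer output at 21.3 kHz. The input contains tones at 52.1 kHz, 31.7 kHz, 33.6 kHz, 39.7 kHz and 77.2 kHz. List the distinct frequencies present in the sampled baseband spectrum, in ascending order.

2.9 kHz, 8 kHz, 9 kHz, 9.5 kHz, 10.4 kHz

fs/2 = 10.65 kHz.
52.1 kHz mod fs = 9.5 kHz.
9.5 kHz ≤ fs/2 = 10.65 kHz, appears at 9.5 kHz.
31.7 kHz mod fs = 10.4 kHz.
10.4 kHz ≤ fs/2 = 10.65 kHz, appears at 10.4 kHz.
33.6 kHz mod fs = 12.3 kHz.
12.3 kHz > fs/2 = 10.65 kHz, folds to fs − 12.3 kHz = 9 kHz.
39.7 kHz mod fs = 18.4 kHz.
18.4 kHz > fs/2 = 10.65 kHz, folds to fs − 18.4 kHz = 2.9 kHz.
77.2 kHz mod fs = 13.3 kHz.
13.3 kHz > fs/2 = 10.65 kHz, folds to fs − 13.3 kHz = 8 kHz.
Distinct values: {2.9 kHz, 8 kHz, 9 kHz, 9.5 kHz, 10.4 kHz}.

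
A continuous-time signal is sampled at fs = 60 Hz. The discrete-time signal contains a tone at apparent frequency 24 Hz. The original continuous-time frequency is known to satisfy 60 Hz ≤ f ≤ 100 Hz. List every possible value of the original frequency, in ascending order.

84 Hz, 96 Hz

Frequencies that alias to 24 Hz are k·fs ± 24 Hz for integer k ≥ 0.
k=0: 24 Hz.
k=1: 36 Hz, 84 Hz.
k=2: 96 Hz, 144 Hz.
k=3: 156 Hz, 204 Hz.
Within [60 Hz, 100 Hz]: 84 Hz, 96 Hz.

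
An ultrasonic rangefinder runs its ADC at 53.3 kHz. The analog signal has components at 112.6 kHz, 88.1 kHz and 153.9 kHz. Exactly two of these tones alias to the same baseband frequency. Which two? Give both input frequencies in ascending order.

fs/2 = 26.65 kHz.
112.6 kHz mod fs = 6 kHz.
6 kHz ≤ fs/2 = 26.65 kHz, appears at 6 kHz.
88.1 kHz mod fs = 34.8 kHz.
34.8 kHz > fs/2 = 26.65 kHz, folds to fs − 34.8 kHz = 18.5 kHz.
153.9 kHz mod fs = 47.3 kHz.
47.3 kHz > fs/2 = 26.65 kHz, folds to fs − 47.3 kHz = 6 kHz.
112.6 kHz and 153.9 kHz both map to 6 kHz.

112.6 kHz, 153.9 kHz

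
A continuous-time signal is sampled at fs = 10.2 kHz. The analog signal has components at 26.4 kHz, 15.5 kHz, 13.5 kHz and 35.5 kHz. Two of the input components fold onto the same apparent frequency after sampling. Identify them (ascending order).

fs/2 = 5.1 kHz.
26.4 kHz mod fs = 6 kHz.
6 kHz > fs/2 = 5.1 kHz, folds to fs − 6 kHz = 4.2 kHz.
15.5 kHz mod fs = 5.3 kHz.
5.3 kHz > fs/2 = 5.1 kHz, folds to fs − 5.3 kHz = 4.9 kHz.
13.5 kHz mod fs = 3.3 kHz.
3.3 kHz ≤ fs/2 = 5.1 kHz, appears at 3.3 kHz.
35.5 kHz mod fs = 4.9 kHz.
4.9 kHz ≤ fs/2 = 5.1 kHz, appears at 4.9 kHz.
15.5 kHz and 35.5 kHz both map to 4.9 kHz.

15.5 kHz, 35.5 kHz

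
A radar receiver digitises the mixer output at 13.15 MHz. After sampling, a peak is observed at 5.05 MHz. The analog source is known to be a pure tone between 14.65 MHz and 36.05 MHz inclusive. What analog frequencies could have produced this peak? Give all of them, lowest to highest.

Frequencies that alias to 5.05 MHz are k·fs ± 5.05 MHz for integer k ≥ 0.
k=0: 5.05 MHz.
k=1: 8.1 MHz, 18.2 MHz.
k=2: 21.25 MHz, 31.35 MHz.
k=3: 34.4 MHz, 44.5 MHz.
k=4: 47.55 MHz, 57.65 MHz.
Within [14.65 MHz, 36.05 MHz]: 18.2 MHz, 21.25 MHz, 31.35 MHz, 34.4 MHz.

18.2 MHz, 21.25 MHz, 31.35 MHz, 34.4 MHz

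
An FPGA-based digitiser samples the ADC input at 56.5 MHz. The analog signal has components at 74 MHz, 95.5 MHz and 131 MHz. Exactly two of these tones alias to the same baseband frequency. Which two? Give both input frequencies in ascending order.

fs/2 = 28.25 MHz.
74 MHz mod fs = 17.5 MHz.
17.5 MHz ≤ fs/2 = 28.25 MHz, appears at 17.5 MHz.
95.5 MHz mod fs = 39 MHz.
39 MHz > fs/2 = 28.25 MHz, folds to fs − 39 MHz = 17.5 MHz.
131 MHz mod fs = 18 MHz.
18 MHz ≤ fs/2 = 28.25 MHz, appears at 18 MHz.
74 MHz and 95.5 MHz both map to 17.5 MHz.

74 MHz, 95.5 MHz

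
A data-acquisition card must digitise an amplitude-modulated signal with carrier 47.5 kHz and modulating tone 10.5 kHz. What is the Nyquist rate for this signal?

AM sidebands sit at fc ± fm = 37 kHz and 58 kHz.
Highest-frequency component: 58 kHz.
Nyquist rate = 2 × 58 kHz = 116 kHz.

116 kHz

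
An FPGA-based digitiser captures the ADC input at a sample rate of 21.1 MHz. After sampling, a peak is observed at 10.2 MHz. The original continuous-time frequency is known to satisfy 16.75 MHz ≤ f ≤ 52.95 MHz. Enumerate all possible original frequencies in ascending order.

31.3 MHz, 32 MHz, 52.4 MHz

Frequencies that alias to 10.2 MHz are k·fs ± 10.2 MHz for integer k ≥ 0.
k=0: 10.2 MHz.
k=1: 10.9 MHz, 31.3 MHz.
k=2: 32 MHz, 52.4 MHz.
k=3: 53.1 MHz, 73.5 MHz.
Within [16.75 MHz, 52.95 MHz]: 31.3 MHz, 32 MHz, 52.4 MHz.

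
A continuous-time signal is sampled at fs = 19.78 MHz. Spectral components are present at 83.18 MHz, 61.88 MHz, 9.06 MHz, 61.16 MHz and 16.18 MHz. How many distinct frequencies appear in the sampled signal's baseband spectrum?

fs/2 = 9.89 MHz.
83.18 MHz mod fs = 4.06 MHz.
4.06 MHz ≤ fs/2 = 9.89 MHz, appears at 4.06 MHz.
61.88 MHz mod fs = 2.54 MHz.
2.54 MHz ≤ fs/2 = 9.89 MHz, appears at 2.54 MHz.
9.06 MHz ≤ fs/2 = 9.89 MHz, passes unchanged.
61.16 MHz mod fs = 1.82 MHz.
1.82 MHz ≤ fs/2 = 9.89 MHz, appears at 1.82 MHz.
16.18 MHz > fs/2 = 9.89 MHz, folds to fs − 16.18 MHz = 3.6 MHz.
Distinct values: {1.82 MHz, 2.54 MHz, 3.6 MHz, 4.06 MHz, 9.06 MHz} → 5.

5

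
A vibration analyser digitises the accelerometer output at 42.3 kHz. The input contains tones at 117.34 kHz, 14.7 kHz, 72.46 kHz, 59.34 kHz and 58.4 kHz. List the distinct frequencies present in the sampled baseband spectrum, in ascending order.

9.56 kHz, 12.14 kHz, 14.7 kHz, 16.1 kHz, 17.04 kHz

fs/2 = 21.15 kHz.
117.34 kHz mod fs = 32.74 kHz.
32.74 kHz > fs/2 = 21.15 kHz, folds to fs − 32.74 kHz = 9.56 kHz.
14.7 kHz ≤ fs/2 = 21.15 kHz, passes unchanged.
72.46 kHz mod fs = 30.16 kHz.
30.16 kHz > fs/2 = 21.15 kHz, folds to fs − 30.16 kHz = 12.14 kHz.
59.34 kHz mod fs = 17.04 kHz.
17.04 kHz ≤ fs/2 = 21.15 kHz, appears at 17.04 kHz.
58.4 kHz mod fs = 16.1 kHz.
16.1 kHz ≤ fs/2 = 21.15 kHz, appears at 16.1 kHz.
Distinct values: {9.56 kHz, 12.14 kHz, 14.7 kHz, 16.1 kHz, 17.04 kHz}.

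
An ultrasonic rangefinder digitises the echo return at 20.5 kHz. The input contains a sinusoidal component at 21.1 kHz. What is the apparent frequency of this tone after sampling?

21.1 kHz mod fs = 0.6 kHz.
0.6 kHz ≤ fs/2 = 10.25 kHz, appears at 0.6 kHz.

0.6 kHz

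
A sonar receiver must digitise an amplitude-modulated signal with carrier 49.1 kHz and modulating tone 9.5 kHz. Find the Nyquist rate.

AM sidebands sit at fc ± fm = 39.6 kHz and 58.6 kHz.
Highest-frequency component: 58.6 kHz.
Nyquist rate = 2 × 58.6 kHz = 117.2 kHz.

117.2 kHz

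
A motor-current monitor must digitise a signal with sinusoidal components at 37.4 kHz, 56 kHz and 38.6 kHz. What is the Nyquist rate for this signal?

112 kHz

Highest-frequency component: 56 kHz.
Nyquist rate = 2 × 56 kHz = 112 kHz.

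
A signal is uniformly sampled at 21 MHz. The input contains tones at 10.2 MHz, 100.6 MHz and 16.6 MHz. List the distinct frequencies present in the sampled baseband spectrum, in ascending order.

fs/2 = 10.5 MHz.
10.2 MHz ≤ fs/2 = 10.5 MHz, passes unchanged.
100.6 MHz mod fs = 16.6 MHz.
16.6 MHz > fs/2 = 10.5 MHz, folds to fs − 16.6 MHz = 4.4 MHz.
16.6 MHz > fs/2 = 10.5 MHz, folds to fs − 16.6 MHz = 4.4 MHz.
Distinct values: {4.4 MHz, 10.2 MHz}.

4.4 MHz, 10.2 MHz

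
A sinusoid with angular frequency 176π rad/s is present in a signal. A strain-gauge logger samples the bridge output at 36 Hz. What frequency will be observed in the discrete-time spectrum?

16 Hz

ω = 176π rad/s → f = ω/(2π) = 88 Hz.
88 Hz mod fs = 16 Hz.
16 Hz ≤ fs/2 = 18 Hz, appears at 16 Hz.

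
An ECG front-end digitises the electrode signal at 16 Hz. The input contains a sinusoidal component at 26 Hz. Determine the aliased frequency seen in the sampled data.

26 Hz mod fs = 10 Hz.
10 Hz > fs/2 = 8 Hz, folds to fs − 10 Hz = 6 Hz.

6 Hz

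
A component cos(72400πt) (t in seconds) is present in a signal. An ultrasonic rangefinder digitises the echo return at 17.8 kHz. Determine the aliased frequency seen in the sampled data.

0.6 kHz

ω = 72400π rad/s → f = ω/(2π) = 36200 Hz = 36.2 kHz.
36.2 kHz mod fs = 0.6 kHz.
0.6 kHz ≤ fs/2 = 8.9 kHz, appears at 0.6 kHz.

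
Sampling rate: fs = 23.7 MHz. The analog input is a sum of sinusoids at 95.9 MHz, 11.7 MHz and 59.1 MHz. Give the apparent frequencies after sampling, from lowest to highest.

1.1 MHz, 11.7 MHz

fs/2 = 11.85 MHz.
95.9 MHz mod fs = 1.1 MHz.
1.1 MHz ≤ fs/2 = 11.85 MHz, appears at 1.1 MHz.
11.7 MHz ≤ fs/2 = 11.85 MHz, passes unchanged.
59.1 MHz mod fs = 11.7 MHz.
11.7 MHz ≤ fs/2 = 11.85 MHz, appears at 11.7 MHz.
Distinct values: {1.1 MHz, 11.7 MHz}.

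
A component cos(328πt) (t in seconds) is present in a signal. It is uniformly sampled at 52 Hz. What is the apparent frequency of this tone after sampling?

8 Hz

ω = 328π rad/s → f = ω/(2π) = 164 Hz.
164 Hz mod fs = 8 Hz.
8 Hz ≤ fs/2 = 26 Hz, appears at 8 Hz.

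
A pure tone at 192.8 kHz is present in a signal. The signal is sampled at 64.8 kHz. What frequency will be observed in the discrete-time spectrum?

192.8 kHz mod fs = 63.2 kHz.
63.2 kHz > fs/2 = 32.4 kHz, folds to fs − 63.2 kHz = 1.6 kHz.

1.6 kHz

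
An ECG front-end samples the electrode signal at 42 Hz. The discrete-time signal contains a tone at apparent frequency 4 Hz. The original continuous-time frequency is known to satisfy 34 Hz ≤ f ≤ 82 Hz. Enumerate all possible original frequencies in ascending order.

38 Hz, 46 Hz, 80 Hz

Frequencies that alias to 4 Hz are k·fs ± 4 Hz for integer k ≥ 0.
k=0: 4 Hz.
k=1: 38 Hz, 46 Hz.
k=2: 80 Hz, 88 Hz.
k=3: 122 Hz, 130 Hz.
Within [34 Hz, 82 Hz]: 38 Hz, 46 Hz, 80 Hz.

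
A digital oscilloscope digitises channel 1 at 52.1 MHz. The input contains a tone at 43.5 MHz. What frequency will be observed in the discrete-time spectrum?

8.6 MHz

43.5 MHz > fs/2 = 26.05 MHz, folds to fs − 43.5 MHz = 8.6 MHz.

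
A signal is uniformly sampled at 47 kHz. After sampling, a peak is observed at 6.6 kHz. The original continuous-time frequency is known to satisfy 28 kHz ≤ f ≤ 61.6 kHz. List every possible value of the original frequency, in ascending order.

Frequencies that alias to 6.6 kHz are k·fs ± 6.6 kHz for integer k ≥ 0.
k=0: 6.6 kHz.
k=1: 40.4 kHz, 53.6 kHz.
k=2: 87.4 kHz, 100.6 kHz.
Within [28 kHz, 61.6 kHz]: 40.4 kHz, 53.6 kHz.

40.4 kHz, 53.6 kHz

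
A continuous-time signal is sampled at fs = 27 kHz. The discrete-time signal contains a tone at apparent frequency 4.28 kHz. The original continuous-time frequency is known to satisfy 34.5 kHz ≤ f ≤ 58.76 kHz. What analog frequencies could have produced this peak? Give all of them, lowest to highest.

Frequencies that alias to 4.28 kHz are k·fs ± 4.28 kHz for integer k ≥ 0.
k=0: 4.28 kHz.
k=1: 22.72 kHz, 31.28 kHz.
k=2: 49.72 kHz, 58.28 kHz.
k=3: 76.72 kHz, 85.28 kHz.
Within [34.5 kHz, 58.76 kHz]: 49.72 kHz, 58.28 kHz.

49.72 kHz, 58.28 kHz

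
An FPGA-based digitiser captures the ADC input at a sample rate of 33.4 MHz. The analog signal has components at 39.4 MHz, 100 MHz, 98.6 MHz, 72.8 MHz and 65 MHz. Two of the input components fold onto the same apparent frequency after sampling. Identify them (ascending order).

39.4 MHz, 72.8 MHz

fs/2 = 16.7 MHz.
39.4 MHz mod fs = 6 MHz.
6 MHz ≤ fs/2 = 16.7 MHz, appears at 6 MHz.
100 MHz mod fs = 33.2 MHz.
33.2 MHz > fs/2 = 16.7 MHz, folds to fs − 33.2 MHz = 0.2 MHz.
98.6 MHz mod fs = 31.8 MHz.
31.8 MHz > fs/2 = 16.7 MHz, folds to fs − 31.8 MHz = 1.6 MHz.
72.8 MHz mod fs = 6 MHz.
6 MHz ≤ fs/2 = 16.7 MHz, appears at 6 MHz.
65 MHz mod fs = 31.6 MHz.
31.6 MHz > fs/2 = 16.7 MHz, folds to fs − 31.6 MHz = 1.8 MHz.
39.4 MHz and 72.8 MHz both map to 6 MHz.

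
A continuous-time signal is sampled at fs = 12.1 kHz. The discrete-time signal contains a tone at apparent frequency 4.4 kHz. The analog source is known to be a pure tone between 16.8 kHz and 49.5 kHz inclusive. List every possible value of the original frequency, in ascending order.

19.8 kHz, 28.6 kHz, 31.9 kHz, 40.7 kHz, 44 kHz

Frequencies that alias to 4.4 kHz are k·fs ± 4.4 kHz for integer k ≥ 0.
k=0: 4.4 kHz.
k=1: 7.7 kHz, 16.5 kHz.
k=2: 19.8 kHz, 28.6 kHz.
k=3: 31.9 kHz, 40.7 kHz.
k=4: 44 kHz, 52.8 kHz.
k=5: 56.1 kHz, 64.9 kHz.
Within [16.8 kHz, 49.5 kHz]: 19.8 kHz, 28.6 kHz, 31.9 kHz, 40.7 kHz, 44 kHz.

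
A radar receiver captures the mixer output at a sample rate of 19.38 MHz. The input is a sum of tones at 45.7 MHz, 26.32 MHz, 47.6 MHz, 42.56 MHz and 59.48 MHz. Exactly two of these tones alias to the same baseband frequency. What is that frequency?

fs/2 = 9.69 MHz.
45.7 MHz mod fs = 6.94 MHz.
6.94 MHz ≤ fs/2 = 9.69 MHz, appears at 6.94 MHz.
26.32 MHz mod fs = 6.94 MHz.
6.94 MHz ≤ fs/2 = 9.69 MHz, appears at 6.94 MHz.
47.6 MHz mod fs = 8.84 MHz.
8.84 MHz ≤ fs/2 = 9.69 MHz, appears at 8.84 MHz.
42.56 MHz mod fs = 3.8 MHz.
3.8 MHz ≤ fs/2 = 9.69 MHz, appears at 3.8 MHz.
59.48 MHz mod fs = 1.34 MHz.
1.34 MHz ≤ fs/2 = 9.69 MHz, appears at 1.34 MHz.
26.32 MHz and 45.7 MHz both map to 6.94 MHz.

6.94 MHz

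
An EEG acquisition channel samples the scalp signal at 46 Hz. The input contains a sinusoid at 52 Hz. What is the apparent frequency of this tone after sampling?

6 Hz

52 Hz mod fs = 6 Hz.
6 Hz ≤ fs/2 = 23 Hz, appears at 6 Hz.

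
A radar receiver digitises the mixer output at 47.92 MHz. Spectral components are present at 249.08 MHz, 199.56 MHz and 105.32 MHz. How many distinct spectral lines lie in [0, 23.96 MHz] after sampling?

2

fs/2 = 23.96 MHz.
249.08 MHz mod fs = 9.48 MHz.
9.48 MHz ≤ fs/2 = 23.96 MHz, appears at 9.48 MHz.
199.56 MHz mod fs = 7.88 MHz.
7.88 MHz ≤ fs/2 = 23.96 MHz, appears at 7.88 MHz.
105.32 MHz mod fs = 9.48 MHz.
9.48 MHz ≤ fs/2 = 23.96 MHz, appears at 9.48 MHz.
Distinct values: {7.88 MHz, 9.48 MHz} → 2.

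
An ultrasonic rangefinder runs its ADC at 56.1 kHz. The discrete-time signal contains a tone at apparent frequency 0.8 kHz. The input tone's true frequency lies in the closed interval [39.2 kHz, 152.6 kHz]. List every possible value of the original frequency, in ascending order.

Frequencies that alias to 0.8 kHz are k·fs ± 0.8 kHz for integer k ≥ 0.
k=0: 0.8 kHz.
k=1: 55.3 kHz, 56.9 kHz.
k=2: 111.4 kHz, 113 kHz.
k=3: 167.5 kHz, 169.1 kHz.
Within [39.2 kHz, 152.6 kHz]: 55.3 kHz, 56.9 kHz, 111.4 kHz, 113 kHz.

55.3 kHz, 56.9 kHz, 111.4 kHz, 113 kHz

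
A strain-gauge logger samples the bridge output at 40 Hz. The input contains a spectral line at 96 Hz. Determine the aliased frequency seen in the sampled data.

96 Hz mod fs = 16 Hz.
16 Hz ≤ fs/2 = 20 Hz, appears at 16 Hz.

16 Hz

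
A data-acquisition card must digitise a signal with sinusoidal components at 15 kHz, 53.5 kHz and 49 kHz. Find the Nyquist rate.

Highest-frequency component: 53.5 kHz.
Nyquist rate = 2 × 53.5 kHz = 107 kHz.

107 kHz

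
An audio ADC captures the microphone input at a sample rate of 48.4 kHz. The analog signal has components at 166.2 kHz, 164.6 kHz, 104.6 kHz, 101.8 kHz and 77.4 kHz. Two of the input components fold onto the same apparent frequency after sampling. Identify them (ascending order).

77.4 kHz, 164.6 kHz

fs/2 = 24.2 kHz.
166.2 kHz mod fs = 21 kHz.
21 kHz ≤ fs/2 = 24.2 kHz, appears at 21 kHz.
164.6 kHz mod fs = 19.4 kHz.
19.4 kHz ≤ fs/2 = 24.2 kHz, appears at 19.4 kHz.
104.6 kHz mod fs = 7.8 kHz.
7.8 kHz ≤ fs/2 = 24.2 kHz, appears at 7.8 kHz.
101.8 kHz mod fs = 5 kHz.
5 kHz ≤ fs/2 = 24.2 kHz, appears at 5 kHz.
77.4 kHz mod fs = 29 kHz.
29 kHz > fs/2 = 24.2 kHz, folds to fs − 29 kHz = 19.4 kHz.
77.4 kHz and 164.6 kHz both map to 19.4 kHz.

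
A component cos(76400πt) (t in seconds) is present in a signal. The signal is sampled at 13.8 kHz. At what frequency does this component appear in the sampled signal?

3.2 kHz

ω = 76400π rad/s → f = ω/(2π) = 38200 Hz = 38.2 kHz.
38.2 kHz mod fs = 10.6 kHz.
10.6 kHz > fs/2 = 6.9 kHz, folds to fs − 10.6 kHz = 3.2 kHz.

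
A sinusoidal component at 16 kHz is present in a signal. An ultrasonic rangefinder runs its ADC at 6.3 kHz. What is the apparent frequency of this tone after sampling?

16 kHz mod fs = 3.4 kHz.
3.4 kHz > fs/2 = 3.15 kHz, folds to fs − 3.4 kHz = 2.9 kHz.

2.9 kHz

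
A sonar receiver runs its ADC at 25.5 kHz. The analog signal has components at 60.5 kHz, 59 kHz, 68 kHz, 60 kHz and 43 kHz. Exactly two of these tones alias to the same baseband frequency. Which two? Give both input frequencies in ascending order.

fs/2 = 12.75 kHz.
60.5 kHz mod fs = 9.5 kHz.
9.5 kHz ≤ fs/2 = 12.75 kHz, appears at 9.5 kHz.
59 kHz mod fs = 8 kHz.
8 kHz ≤ fs/2 = 12.75 kHz, appears at 8 kHz.
68 kHz mod fs = 17 kHz.
17 kHz > fs/2 = 12.75 kHz, folds to fs − 17 kHz = 8.5 kHz.
60 kHz mod fs = 9 kHz.
9 kHz ≤ fs/2 = 12.75 kHz, appears at 9 kHz.
43 kHz mod fs = 17.5 kHz.
17.5 kHz > fs/2 = 12.75 kHz, folds to fs − 17.5 kHz = 8 kHz.
43 kHz and 59 kHz both map to 8 kHz.

43 kHz, 59 kHz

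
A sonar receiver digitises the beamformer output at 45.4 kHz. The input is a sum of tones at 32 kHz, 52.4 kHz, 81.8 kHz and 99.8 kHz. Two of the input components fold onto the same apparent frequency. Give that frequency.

9 kHz

fs/2 = 22.7 kHz.
32 kHz > fs/2 = 22.7 kHz, folds to fs − 32 kHz = 13.4 kHz.
52.4 kHz mod fs = 7 kHz.
7 kHz ≤ fs/2 = 22.7 kHz, appears at 7 kHz.
81.8 kHz mod fs = 36.4 kHz.
36.4 kHz > fs/2 = 22.7 kHz, folds to fs − 36.4 kHz = 9 kHz.
99.8 kHz mod fs = 9 kHz.
9 kHz ≤ fs/2 = 22.7 kHz, appears at 9 kHz.
81.8 kHz and 99.8 kHz both map to 9 kHz.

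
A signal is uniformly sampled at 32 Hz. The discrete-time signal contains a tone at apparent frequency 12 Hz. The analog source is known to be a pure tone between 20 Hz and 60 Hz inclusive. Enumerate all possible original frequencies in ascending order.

Frequencies that alias to 12 Hz are k·fs ± 12 Hz for integer k ≥ 0.
k=0: 12 Hz.
k=1: 20 Hz, 44 Hz.
k=2: 52 Hz, 76 Hz.
k=3: 84 Hz, 108 Hz.
Within [20 Hz, 60 Hz]: 20 Hz, 44 Hz, 52 Hz.

20 Hz, 44 Hz, 52 Hz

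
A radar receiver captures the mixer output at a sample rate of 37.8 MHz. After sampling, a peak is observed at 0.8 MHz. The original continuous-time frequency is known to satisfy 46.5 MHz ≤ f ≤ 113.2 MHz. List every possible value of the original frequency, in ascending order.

74.8 MHz, 76.4 MHz, 112.6 MHz

Frequencies that alias to 0.8 MHz are k·fs ± 0.8 MHz for integer k ≥ 0.
k=0: 0.8 MHz.
k=1: 37 MHz, 38.6 MHz.
k=2: 74.8 MHz, 76.4 MHz.
k=3: 112.6 MHz, 114.2 MHz.
k=4: 150.4 MHz, 152 MHz.
Within [46.5 MHz, 113.2 MHz]: 74.8 MHz, 76.4 MHz, 112.6 MHz.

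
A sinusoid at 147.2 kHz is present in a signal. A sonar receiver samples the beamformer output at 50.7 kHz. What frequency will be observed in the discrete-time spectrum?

4.9 kHz

147.2 kHz mod fs = 45.8 kHz.
45.8 kHz > fs/2 = 25.35 kHz, folds to fs − 45.8 kHz = 4.9 kHz.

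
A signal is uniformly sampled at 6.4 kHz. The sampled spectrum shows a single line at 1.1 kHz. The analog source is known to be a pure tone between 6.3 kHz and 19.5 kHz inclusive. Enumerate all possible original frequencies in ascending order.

7.5 kHz, 11.7 kHz, 13.9 kHz, 18.1 kHz

Frequencies that alias to 1.1 kHz are k·fs ± 1.1 kHz for integer k ≥ 0.
k=0: 1.1 kHz.
k=1: 5.3 kHz, 7.5 kHz.
k=2: 11.7 kHz, 13.9 kHz.
k=3: 18.1 kHz, 20.3 kHz.
k=4: 24.5 kHz, 26.7 kHz.
Within [6.3 kHz, 19.5 kHz]: 7.5 kHz, 11.7 kHz, 13.9 kHz, 18.1 kHz.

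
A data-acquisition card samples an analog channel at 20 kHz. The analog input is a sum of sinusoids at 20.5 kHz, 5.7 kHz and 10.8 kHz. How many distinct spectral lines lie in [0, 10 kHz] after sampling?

3

fs/2 = 10 kHz.
20.5 kHz mod fs = 0.5 kHz.
0.5 kHz ≤ fs/2 = 10 kHz, appears at 0.5 kHz.
5.7 kHz ≤ fs/2 = 10 kHz, passes unchanged.
10.8 kHz > fs/2 = 10 kHz, folds to fs − 10.8 kHz = 9.2 kHz.
Distinct values: {0.5 kHz, 5.7 kHz, 9.2 kHz} → 3.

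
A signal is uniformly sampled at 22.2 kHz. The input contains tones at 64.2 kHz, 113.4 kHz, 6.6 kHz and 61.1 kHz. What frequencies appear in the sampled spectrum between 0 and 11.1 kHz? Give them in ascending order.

fs/2 = 11.1 kHz.
64.2 kHz mod fs = 19.8 kHz.
19.8 kHz > fs/2 = 11.1 kHz, folds to fs − 19.8 kHz = 2.4 kHz.
113.4 kHz mod fs = 2.4 kHz.
2.4 kHz ≤ fs/2 = 11.1 kHz, appears at 2.4 kHz.
6.6 kHz ≤ fs/2 = 11.1 kHz, passes unchanged.
61.1 kHz mod fs = 16.7 kHz.
16.7 kHz > fs/2 = 11.1 kHz, folds to fs − 16.7 kHz = 5.5 kHz.
Distinct values: {2.4 kHz, 5.5 kHz, 6.6 kHz}.

2.4 kHz, 5.5 kHz, 6.6 kHz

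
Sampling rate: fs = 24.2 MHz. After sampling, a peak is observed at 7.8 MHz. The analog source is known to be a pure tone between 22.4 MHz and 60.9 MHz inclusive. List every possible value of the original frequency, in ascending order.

32 MHz, 40.6 MHz, 56.2 MHz

Frequencies that alias to 7.8 MHz are k·fs ± 7.8 MHz for integer k ≥ 0.
k=0: 7.8 MHz.
k=1: 16.4 MHz, 32 MHz.
k=2: 40.6 MHz, 56.2 MHz.
k=3: 64.8 MHz, 80.4 MHz.
Within [22.4 MHz, 60.9 MHz]: 32 MHz, 40.6 MHz, 56.2 MHz.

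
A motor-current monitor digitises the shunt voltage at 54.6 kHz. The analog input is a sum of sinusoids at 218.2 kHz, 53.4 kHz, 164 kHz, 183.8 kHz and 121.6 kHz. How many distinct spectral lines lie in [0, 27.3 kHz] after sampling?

4

fs/2 = 27.3 kHz.
218.2 kHz mod fs = 54.4 kHz.
54.4 kHz > fs/2 = 27.3 kHz, folds to fs − 54.4 kHz = 0.2 kHz.
53.4 kHz > fs/2 = 27.3 kHz, folds to fs − 53.4 kHz = 1.2 kHz.
164 kHz mod fs = 0.2 kHz.
0.2 kHz ≤ fs/2 = 27.3 kHz, appears at 0.2 kHz.
183.8 kHz mod fs = 20 kHz.
20 kHz ≤ fs/2 = 27.3 kHz, appears at 20 kHz.
121.6 kHz mod fs = 12.4 kHz.
12.4 kHz ≤ fs/2 = 27.3 kHz, appears at 12.4 kHz.
Distinct values: {0.2 kHz, 1.2 kHz, 12.4 kHz, 20 kHz} → 4.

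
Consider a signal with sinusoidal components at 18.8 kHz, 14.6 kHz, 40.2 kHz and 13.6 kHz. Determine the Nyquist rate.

80.4 kHz

Highest-frequency component: 40.2 kHz.
Nyquist rate = 2 × 40.2 kHz = 80.4 kHz.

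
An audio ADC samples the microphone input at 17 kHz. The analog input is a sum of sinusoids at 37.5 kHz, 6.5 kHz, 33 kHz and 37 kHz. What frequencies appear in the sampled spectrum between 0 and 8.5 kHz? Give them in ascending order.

fs/2 = 8.5 kHz.
37.5 kHz mod fs = 3.5 kHz.
3.5 kHz ≤ fs/2 = 8.5 kHz, appears at 3.5 kHz.
6.5 kHz ≤ fs/2 = 8.5 kHz, passes unchanged.
33 kHz mod fs = 16 kHz.
16 kHz > fs/2 = 8.5 kHz, folds to fs − 16 kHz = 1 kHz.
37 kHz mod fs = 3 kHz.
3 kHz ≤ fs/2 = 8.5 kHz, appears at 3 kHz.
Distinct values: {1 kHz, 3 kHz, 3.5 kHz, 6.5 kHz}.

1 kHz, 3 kHz, 3.5 kHz, 6.5 kHz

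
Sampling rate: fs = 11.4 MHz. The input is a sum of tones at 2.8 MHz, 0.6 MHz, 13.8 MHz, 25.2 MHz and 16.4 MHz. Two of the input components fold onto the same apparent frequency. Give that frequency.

fs/2 = 5.7 MHz.
2.8 MHz ≤ fs/2 = 5.7 MHz, passes unchanged.
0.6 MHz ≤ fs/2 = 5.7 MHz, passes unchanged.
13.8 MHz mod fs = 2.4 MHz.
2.4 MHz ≤ fs/2 = 5.7 MHz, appears at 2.4 MHz.
25.2 MHz mod fs = 2.4 MHz.
2.4 MHz ≤ fs/2 = 5.7 MHz, appears at 2.4 MHz.
16.4 MHz mod fs = 5 MHz.
5 MHz ≤ fs/2 = 5.7 MHz, appears at 5 MHz.
13.8 MHz and 25.2 MHz both map to 2.4 MHz.

2.4 MHz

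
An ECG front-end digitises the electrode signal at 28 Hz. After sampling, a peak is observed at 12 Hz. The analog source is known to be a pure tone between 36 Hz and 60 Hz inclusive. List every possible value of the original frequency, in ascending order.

Frequencies that alias to 12 Hz are k·fs ± 12 Hz for integer k ≥ 0.
k=0: 12 Hz.
k=1: 16 Hz, 40 Hz.
k=2: 44 Hz, 68 Hz.
k=3: 72 Hz, 96 Hz.
Within [36 Hz, 60 Hz]: 40 Hz, 44 Hz.

40 Hz, 44 Hz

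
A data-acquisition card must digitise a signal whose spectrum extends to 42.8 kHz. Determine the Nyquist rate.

85.6 kHz

Nyquist rate = 2 × 42.8 kHz = 85.6 kHz.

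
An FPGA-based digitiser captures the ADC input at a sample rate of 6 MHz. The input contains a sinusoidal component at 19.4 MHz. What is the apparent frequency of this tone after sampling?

19.4 MHz mod fs = 1.4 MHz.
1.4 MHz ≤ fs/2 = 3 MHz, appears at 1.4 MHz.

1.4 MHz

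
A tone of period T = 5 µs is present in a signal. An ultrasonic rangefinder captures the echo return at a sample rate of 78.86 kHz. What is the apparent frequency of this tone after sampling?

T = 5 µs → f = 1/T = 200 kHz.
200 kHz mod fs = 42.28 kHz.
42.28 kHz > fs/2 = 39.43 kHz, folds to fs − 42.28 kHz = 36.58 kHz.

36.58 kHz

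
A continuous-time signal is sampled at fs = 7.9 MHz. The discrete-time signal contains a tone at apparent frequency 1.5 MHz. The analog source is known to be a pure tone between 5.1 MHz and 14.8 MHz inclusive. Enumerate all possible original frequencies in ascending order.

Frequencies that alias to 1.5 MHz are k·fs ± 1.5 MHz for integer k ≥ 0.
k=0: 1.5 MHz.
k=1: 6.4 MHz, 9.4 MHz.
k=2: 14.3 MHz, 17.3 MHz.
k=3: 22.2 MHz, 25.2 MHz.
Within [5.1 MHz, 14.8 MHz]: 6.4 MHz, 9.4 MHz, 14.3 MHz.

6.4 MHz, 9.4 MHz, 14.3 MHz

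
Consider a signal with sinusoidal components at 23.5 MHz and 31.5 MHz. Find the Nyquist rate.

63 MHz

Highest-frequency component: 31.5 MHz.
Nyquist rate = 2 × 31.5 MHz = 63 MHz.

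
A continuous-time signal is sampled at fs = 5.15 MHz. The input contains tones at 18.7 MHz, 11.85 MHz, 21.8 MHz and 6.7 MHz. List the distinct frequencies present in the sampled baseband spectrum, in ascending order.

1.2 MHz, 1.55 MHz, 1.9 MHz

fs/2 = 2.575 MHz.
18.7 MHz mod fs = 3.25 MHz.
3.25 MHz > fs/2 = 2.575 MHz, folds to fs − 3.25 MHz = 1.9 MHz.
11.85 MHz mod fs = 1.55 MHz.
1.55 MHz ≤ fs/2 = 2.575 MHz, appears at 1.55 MHz.
21.8 MHz mod fs = 1.2 MHz.
1.2 MHz ≤ fs/2 = 2.575 MHz, appears at 1.2 MHz.
6.7 MHz mod fs = 1.55 MHz.
1.55 MHz ≤ fs/2 = 2.575 MHz, appears at 1.55 MHz.
Distinct values: {1.2 MHz, 1.55 MHz, 1.9 MHz}.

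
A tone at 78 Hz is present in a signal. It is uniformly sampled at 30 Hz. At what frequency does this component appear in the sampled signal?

78 Hz mod fs = 18 Hz.
18 Hz > fs/2 = 15 Hz, folds to fs − 18 Hz = 12 Hz.

12 Hz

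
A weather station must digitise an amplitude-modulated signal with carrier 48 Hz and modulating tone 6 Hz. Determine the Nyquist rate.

108 Hz

AM sidebands sit at fc ± fm = 42 Hz and 54 Hz.
Highest-frequency component: 54 Hz.
Nyquist rate = 2 × 54 Hz = 108 Hz.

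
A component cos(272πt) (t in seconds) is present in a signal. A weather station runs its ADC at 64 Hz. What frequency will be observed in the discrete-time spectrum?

ω = 272π rad/s → f = ω/(2π) = 136 Hz.
136 Hz mod fs = 8 Hz.
8 Hz ≤ fs/2 = 32 Hz, appears at 8 Hz.

8 Hz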